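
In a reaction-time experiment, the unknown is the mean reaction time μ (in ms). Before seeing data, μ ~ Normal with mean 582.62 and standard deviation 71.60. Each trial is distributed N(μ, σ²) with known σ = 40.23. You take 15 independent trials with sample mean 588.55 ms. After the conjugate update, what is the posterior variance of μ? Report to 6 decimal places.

For Normal data with known variance σ², a Normal(μ₀, σ₀²) prior on μ is conjugate. Posterior precision = 1/σ₀² + n/σ²; posterior mean is the precision-weighted average of μ₀ and x̄.
σ₀² = 71.60² = 5126.56, σ² = 40.23² = 1618.4529; σ² + n·σ₀² = 1618.4529 + 15·5126.56 = 78516.8529.
Posterior precision = 1/σ₀² + n/σ² = 1/5126.56 + 15/1618.4529 = (σ² + n·σ₀²)/(σ₀²σ²) = 78516.8529/(5126.56·1618.4529); posterior variance σₙ² = σ₀²σ²/(σ² + n·σ₀²) = 5126.56·1618.4529/78516.8529 = 105.672803.

105.672803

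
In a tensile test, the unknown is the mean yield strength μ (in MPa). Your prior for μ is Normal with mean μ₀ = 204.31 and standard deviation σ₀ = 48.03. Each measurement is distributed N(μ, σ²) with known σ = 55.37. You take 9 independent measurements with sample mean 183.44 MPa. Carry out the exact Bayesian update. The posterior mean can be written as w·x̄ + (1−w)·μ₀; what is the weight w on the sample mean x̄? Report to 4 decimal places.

0.8713

For Normal data with known variance σ², a Normal(μ₀, σ₀²) prior on μ is conjugate. Posterior precision = 1/σ₀² + n/σ²; posterior mean is the precision-weighted average of μ₀ and x̄.
σ₀² = 48.03² = 2306.8809, σ² = 55.37² = 3065.8369. Prior precision 1/σ₀² = 1/2306.8809; data precision n/σ² = 9/3065.8369.
w = (n/σ²)/(1/σ₀² + n/σ²) = n·σ₀²/(σ² + n·σ₀²) = 9·2306.8809/(3065.8369 + 9·2306.8809) = 20761.9281/23827.765 = 0.8713.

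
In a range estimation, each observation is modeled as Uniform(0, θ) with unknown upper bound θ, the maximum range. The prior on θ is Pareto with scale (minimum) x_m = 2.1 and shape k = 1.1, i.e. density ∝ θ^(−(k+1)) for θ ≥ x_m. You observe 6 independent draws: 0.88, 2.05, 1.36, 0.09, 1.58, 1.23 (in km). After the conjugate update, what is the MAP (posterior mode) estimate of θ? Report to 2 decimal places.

2.10

A Pareto(scale x_m, shape k) prior on the upper bound θ of Uniform(0, θ) is conjugate: posterior is Pareto(max(x_m, max xᵢ), k + n).
Sample maximum = 2.05; prior scale x_m = 2.1 → posterior scale = max = 2.10.
Posterior shape = 1.1 + 6 = 7.1.
The Pareto density is decreasing on [x_m, ∞), so the mode is x_m = 2.10.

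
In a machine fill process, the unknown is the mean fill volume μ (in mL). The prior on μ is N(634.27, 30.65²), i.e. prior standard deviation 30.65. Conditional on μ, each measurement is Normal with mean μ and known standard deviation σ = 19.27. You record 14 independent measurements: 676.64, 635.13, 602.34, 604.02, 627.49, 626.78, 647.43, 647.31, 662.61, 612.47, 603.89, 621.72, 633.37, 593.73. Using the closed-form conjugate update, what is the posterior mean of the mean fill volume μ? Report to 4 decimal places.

For Normal data with known variance σ², a Normal(μ₀, σ₀²) prior on μ is conjugate. Posterior precision = 1/σ₀² + n/σ²; posterior mean is the precision-weighted average of μ₀ and x̄.
Σxᵢ = 676.64 + 635.13 + 602.34 + 604.02 + 627.49 + 626.78 + 647.43 + 647.31 + 662.61 + 612.47 + 603.89 + 621.72 + 633.37 + 593.73 = 8794.93, so n·x̄ = 8794.93.
σ₀² = 30.65² = 939.4225, σ² = 19.27² = 371.3329; σ² + n·σ₀² = 371.3329 + 14·939.4225 = 13523.2479.
Posterior mean = (μ₀/σ₀² + n·x̄/σ²)/(1/σ₀² + n/σ²) = (σ²·μ₀ + σ₀²·n·x̄)/(σ² + n·σ₀²) = (371.3329·634.27 + 939.4225·8794.93)/13523.2479 = 8497680.446408/13523.2479 = 628.3757.

628.3757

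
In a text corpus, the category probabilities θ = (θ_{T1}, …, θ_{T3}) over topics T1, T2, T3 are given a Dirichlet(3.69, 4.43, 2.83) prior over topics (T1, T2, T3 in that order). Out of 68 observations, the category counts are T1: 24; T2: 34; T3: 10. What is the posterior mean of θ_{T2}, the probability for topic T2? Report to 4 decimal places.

The Dirichlet prior is conjugate to the Multinomial likelihood: each posterior αⱼ = prior αⱼ + observed count nⱼ.
Posterior concentration: (27.69, 38.43, 12.83), total = 78.95.
E[θ_{T2}|data] = α_{T2}/Σα = 38.43/78.95 = 0.4868.

0.4868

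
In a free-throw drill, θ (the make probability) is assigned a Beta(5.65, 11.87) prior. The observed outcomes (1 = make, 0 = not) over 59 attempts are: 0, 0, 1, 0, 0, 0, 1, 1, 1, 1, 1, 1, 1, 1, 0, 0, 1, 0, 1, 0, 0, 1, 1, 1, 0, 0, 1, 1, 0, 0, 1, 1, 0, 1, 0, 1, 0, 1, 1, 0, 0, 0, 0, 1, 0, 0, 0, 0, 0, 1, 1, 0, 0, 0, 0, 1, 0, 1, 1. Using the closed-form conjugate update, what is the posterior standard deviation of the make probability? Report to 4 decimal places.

0.0564

The Beta prior is conjugate to a Binomial/Bernoulli likelihood; the update adds successes to α and failures to β.
Posterior: Beta(α+k, β+n−k) = Beta(5.65+28, 11.87+31) = Beta(33.65, 42.87).
Var = αβ/((α+β)²(α+β+1)) = 33.65·42.87/(76.52²·77.52) = 0.00317815; SD = √0.00317815 = 0.0564.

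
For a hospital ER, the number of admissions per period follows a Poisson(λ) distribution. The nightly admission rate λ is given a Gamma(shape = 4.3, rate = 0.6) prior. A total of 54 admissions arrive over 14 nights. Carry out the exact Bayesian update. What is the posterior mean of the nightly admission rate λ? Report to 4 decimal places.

3.9932

With a Gamma(shape α, rate β) prior, the Poisson likelihood is conjugate: the posterior is Gamma(α + ΣXᵢ, β + n).
Posterior: Gamma(α+S, β+n) = Gamma(4.3+54, 0.6+14) = Gamma(58.3, 14.6).
Posterior mean = α/β = 58.3/14.6 = 3.9932.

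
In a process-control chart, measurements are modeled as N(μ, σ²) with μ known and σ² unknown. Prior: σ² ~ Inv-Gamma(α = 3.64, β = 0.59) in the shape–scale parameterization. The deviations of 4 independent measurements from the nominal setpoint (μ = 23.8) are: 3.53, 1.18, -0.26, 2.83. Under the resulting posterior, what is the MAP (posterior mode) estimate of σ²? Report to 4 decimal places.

With known mean μ and an Inverse-Gamma(α, β) prior on σ², the Normal likelihood is conjugate: posterior is Inv-Gamma(α + n/2, β + Σ(xᵢ−μ)²/2).
Σ(xᵢ−μ)² = (3.53)² + (1.18)² + (-0.26)² + (2.83)² = 21.9298.
Posterior: Inv-Gamma(3.64 + 4/2, 0.59 + 21.9298/2) = Inv-Gamma(5.64, 11.55490).
Mode = β/(α+1) = 11.55490/6.64 = 1.7402.

1.7402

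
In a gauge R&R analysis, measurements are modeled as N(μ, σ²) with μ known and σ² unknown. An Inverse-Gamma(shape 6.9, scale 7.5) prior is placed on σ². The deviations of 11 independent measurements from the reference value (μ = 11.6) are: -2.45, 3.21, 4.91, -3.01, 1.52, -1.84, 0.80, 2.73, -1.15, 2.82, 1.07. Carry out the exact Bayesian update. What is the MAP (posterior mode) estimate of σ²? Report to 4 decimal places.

With known mean μ and an Inverse-Gamma(α, β) prior on σ², the Normal likelihood is conjugate: posterior is Inv-Gamma(α + n/2, β + Σ(xᵢ−μ)²/2).
Σ(xᵢ−μ)² = (-2.45)² + (3.21)² + (4.91)² + (-3.01)² + (1.52)² + (-1.84)² + (0.80)² + (2.73)² + (-1.15)² + (2.82)² + (1.07)² = 73.6835.
Posterior: Inv-Gamma(6.9 + 11/2, 7.5 + 73.6835/2) = Inv-Gamma(12.40, 44.34175).
Mode = β/(α+1) = 44.34175/13.40 = 3.3091.

3.3091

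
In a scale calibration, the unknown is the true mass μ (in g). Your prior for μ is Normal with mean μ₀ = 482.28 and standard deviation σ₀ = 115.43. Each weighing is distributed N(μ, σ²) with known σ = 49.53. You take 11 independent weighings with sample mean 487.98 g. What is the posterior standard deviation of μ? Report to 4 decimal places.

For Normal data with known variance σ², a Normal(μ₀, σ₀²) prior on μ is conjugate. Posterior precision = 1/σ₀² + n/σ²; posterior mean is the precision-weighted average of μ₀ and x̄.
σ₀² = 115.43² = 13324.0849, σ² = 49.53² = 2453.2209; σ² + n·σ₀² = 2453.2209 + 11·13324.0849 = 149018.1548.
Posterior precision = 1/σ₀² + n/σ² = 1/13324.0849 + 11/2453.2209 = (σ² + n·σ₀²)/(σ₀²σ²) = 149018.1548/(13324.0849·2453.2209); posterior variance σₙ² = σ₀²σ²/(σ² + n·σ₀²) = 13324.0849·2453.2209/149018.1548 = 219.348599.
Posterior SD = √σₙ² = √(13324.0849·2453.2209/149018.1548) = 14.8104.

14.8104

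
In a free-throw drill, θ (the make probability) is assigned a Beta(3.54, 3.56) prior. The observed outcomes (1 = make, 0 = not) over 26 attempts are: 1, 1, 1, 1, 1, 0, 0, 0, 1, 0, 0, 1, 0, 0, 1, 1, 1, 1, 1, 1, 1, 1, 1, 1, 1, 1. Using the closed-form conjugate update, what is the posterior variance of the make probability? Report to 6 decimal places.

The Beta prior is conjugate to a Binomial/Bernoulli likelihood; the update adds successes to α and failures to β.
Posterior: Beta(α+k, β+n−k) = Beta(3.54+19, 3.56+7) = Beta(22.54, 10.56).
Var = αβ/((α+β)²(α+β+1)) = 22.54·10.56/(33.10²·34.10) = 0.006371.

0.006371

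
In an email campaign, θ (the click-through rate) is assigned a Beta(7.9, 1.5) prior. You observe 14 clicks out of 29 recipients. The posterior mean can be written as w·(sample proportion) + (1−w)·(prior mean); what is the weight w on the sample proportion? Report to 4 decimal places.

The Beta prior is conjugate to a Binomial/Bernoulli likelihood; the update adds successes to α and failures to β.
Posterior mean = (α₀+k)/(α₀+β₀+n) = [n/(α₀+β₀+n)]·(k/n) + [(α₀+β₀)/(α₀+β₀+n)]·α₀/(α₀+β₀), so only n and the prior enter the weight.
The weight on the data is w = n/(α₀+β₀+n) = 29/(7.9+1.5+29) = 29/38.4 = 0.7552.

0.7552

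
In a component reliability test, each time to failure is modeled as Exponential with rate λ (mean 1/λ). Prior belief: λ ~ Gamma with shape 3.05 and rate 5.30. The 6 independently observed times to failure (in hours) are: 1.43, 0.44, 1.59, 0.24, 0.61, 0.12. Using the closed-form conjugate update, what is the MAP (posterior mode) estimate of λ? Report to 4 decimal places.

0.8273

With a Gamma(shape α, rate β) prior on the exponential rate λ, the posterior after n observations with total T = Σxᵢ is Gamma(α+n, β+T).
Sum of observations T = 4.43 hours; n = 6.
Posterior: Gamma(3.05+6, 5.30+4.43) = Gamma(9.05, 9.73).
Mode = (α−1)/β = 0.8273.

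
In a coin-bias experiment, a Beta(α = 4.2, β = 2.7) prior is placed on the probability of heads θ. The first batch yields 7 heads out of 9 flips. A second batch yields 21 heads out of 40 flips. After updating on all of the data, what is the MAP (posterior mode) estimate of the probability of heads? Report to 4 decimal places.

The Beta prior is conjugate to a Binomial/Bernoulli likelihood; the update adds successes to α and failures to β.
After batch 1: Beta(4.2+7, 2.7+2) = Beta(11.2, 4.7).
After batch 2: Beta(11.2+21, 4.7+19) = Beta(32.2, 23.7).
Mode of Beta(a,b) for a,b>1 is (a−1)/(a+b−2) = 31.2/53.9 = 0.5788.

0.5788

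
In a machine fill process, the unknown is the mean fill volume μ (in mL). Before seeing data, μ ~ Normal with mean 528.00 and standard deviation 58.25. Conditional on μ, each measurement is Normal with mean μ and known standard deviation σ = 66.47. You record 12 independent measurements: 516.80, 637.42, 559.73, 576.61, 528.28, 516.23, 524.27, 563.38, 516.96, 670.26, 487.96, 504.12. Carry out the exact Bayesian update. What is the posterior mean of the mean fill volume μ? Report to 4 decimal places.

For Normal data with known variance σ², a Normal(μ₀, σ₀²) prior on μ is conjugate. Posterior precision = 1/σ₀² + n/σ²; posterior mean is the precision-weighted average of μ₀ and x̄.
Σxᵢ = 516.80 + 637.42 + 559.73 + 576.61 + 528.28 + 516.23 + 524.27 + 563.38 + 516.96 + 670.26 + 487.96 + 504.12 = 6602.02, so n·x̄ = 6602.02.
σ₀² = 58.25² = 3393.0625, σ² = 66.47² = 4418.2609; σ² + n·σ₀² = 4418.2609 + 12·3393.0625 = 45135.0109.
Posterior mean = (μ₀/σ₀² + n·x̄/σ²)/(1/σ₀² + n/σ²) = (σ²·μ₀ + σ₀²·n·x̄)/(σ² + n·σ₀²) = (4418.2609·528.00 + 3393.0625·6602.02)/45135.0109 = 24733908.24145/45135.0109 = 547.9983.

547.9983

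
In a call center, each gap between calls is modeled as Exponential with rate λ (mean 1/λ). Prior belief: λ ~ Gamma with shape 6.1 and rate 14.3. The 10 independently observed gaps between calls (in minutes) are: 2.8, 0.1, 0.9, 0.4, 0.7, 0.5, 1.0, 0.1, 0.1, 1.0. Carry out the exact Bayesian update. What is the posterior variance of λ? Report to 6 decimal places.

0.033569

With a Gamma(shape α, rate β) prior on the exponential rate λ, the posterior after n observations with total T = Σxᵢ is Gamma(α+n, β+T).
Sum of observations T = 7.6 minutes; n = 10.
Posterior: Gamma(6.1+10, 14.3+7.6) = Gamma(16.1, 21.9).
Var = α/β² = 0.033569.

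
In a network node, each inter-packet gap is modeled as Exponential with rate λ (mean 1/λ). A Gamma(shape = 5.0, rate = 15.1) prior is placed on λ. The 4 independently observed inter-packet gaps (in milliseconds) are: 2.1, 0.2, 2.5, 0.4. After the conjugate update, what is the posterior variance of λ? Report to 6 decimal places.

With a Gamma(shape α, rate β) prior on the exponential rate λ, the posterior after n observations with total T = Σxᵢ is Gamma(α+n, β+T).
Sum of observations T = 5.2 milliseconds; n = 4.
Posterior: Gamma(5.0+4, 15.1+5.2) = Gamma(9.0, 20.3).
Var = α/β² = 0.021840.

0.021840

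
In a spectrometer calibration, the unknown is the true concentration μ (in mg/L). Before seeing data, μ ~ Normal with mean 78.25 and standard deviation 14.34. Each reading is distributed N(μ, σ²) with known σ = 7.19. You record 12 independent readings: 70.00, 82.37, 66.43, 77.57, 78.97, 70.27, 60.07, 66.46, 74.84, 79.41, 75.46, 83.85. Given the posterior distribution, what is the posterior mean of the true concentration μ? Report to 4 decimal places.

For Normal data with known variance σ², a Normal(μ₀, σ₀²) prior on μ is conjugate. Posterior precision = 1/σ₀² + n/σ²; posterior mean is the precision-weighted average of μ₀ and x̄.
Σxᵢ = 70.00 + 82.37 + 66.43 + 77.57 + 78.97 + 70.27 + 60.07 + 66.46 + 74.84 + 79.41 + 75.46 + 83.85 = 885.7, so n·x̄ = 885.7.
σ₀² = 14.34² = 205.6356, σ² = 7.19² = 51.6961; σ² + n·σ₀² = 51.6961 + 12·205.6356 = 2519.3233.
Posterior mean = (μ₀/σ₀² + n·x̄/σ²)/(1/σ₀² + n/σ²) = (σ²·μ₀ + σ₀²·n·x̄)/(σ² + n·σ₀²) = (51.6961·78.25 + 205.6356·885.7)/2519.3233 = 186176.670745/2519.3233 = 73.8995.

73.8995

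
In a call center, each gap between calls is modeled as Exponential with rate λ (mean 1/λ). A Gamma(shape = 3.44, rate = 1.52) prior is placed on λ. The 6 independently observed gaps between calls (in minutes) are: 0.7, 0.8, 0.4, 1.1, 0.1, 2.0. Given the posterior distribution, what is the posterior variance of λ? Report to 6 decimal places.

0.215405

With a Gamma(shape α, rate β) prior on the exponential rate λ, the posterior after n observations with total T = Σxᵢ is Gamma(α+n, β+T).
Sum of observations T = 5.1 minutes; n = 6.
Posterior: Gamma(3.44+6, 1.52+5.1) = Gamma(9.44, 6.62).
Var = α/β² = 0.215405.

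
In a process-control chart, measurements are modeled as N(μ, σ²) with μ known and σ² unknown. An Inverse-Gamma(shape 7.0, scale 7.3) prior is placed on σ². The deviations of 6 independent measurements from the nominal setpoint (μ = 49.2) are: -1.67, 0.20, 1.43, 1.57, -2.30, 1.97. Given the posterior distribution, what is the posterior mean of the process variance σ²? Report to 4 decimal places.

With known mean μ and an Inverse-Gamma(α, β) prior on σ², the Normal likelihood is conjugate: posterior is Inv-Gamma(α + n/2, β + Σ(xᵢ−μ)²/2).
Σ(xᵢ−μ)² = (-1.67)² + (0.20)² + (1.43)² + (1.57)² + (-2.30)² + (1.97)² = 16.5096.
Posterior: Inv-Gamma(7.0 + 6/2, 7.3 + 16.5096/2) = Inv-Gamma(10.00, 15.55480).
E[σ²|data] = β/(α−1) = 15.55480/9.00 = 1.7283.

1.7283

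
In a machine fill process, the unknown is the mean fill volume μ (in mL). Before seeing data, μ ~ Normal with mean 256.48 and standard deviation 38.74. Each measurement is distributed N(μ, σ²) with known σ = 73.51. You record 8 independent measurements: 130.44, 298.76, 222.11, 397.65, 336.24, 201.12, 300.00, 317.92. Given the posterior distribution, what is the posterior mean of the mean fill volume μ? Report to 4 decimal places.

For Normal data with known variance σ², a Normal(μ₀, σ₀²) prior on μ is conjugate. Posterior precision = 1/σ₀² + n/σ²; posterior mean is the precision-weighted average of μ₀ and x̄.
Σxᵢ = 130.44 + 298.76 + 222.11 + 397.65 + 336.24 + 201.12 + 300.00 + 317.92 = 2204.24, so n·x̄ = 2204.24.
σ₀² = 38.74² = 1500.7876, σ² = 73.51² = 5403.7201; σ² + n·σ₀² = 5403.7201 + 8·1500.7876 = 17410.0209.
Posterior mean = (μ₀/σ₀² + n·x̄/σ²)/(1/σ₀² + n/σ²) = (σ²·μ₀ + σ₀²·n·x̄)/(σ² + n·σ₀²) = (5403.7201·256.48 + 1500.7876·2204.24)/17410.0209 = 4694042.190672/17410.0209 = 269.6173.

269.6173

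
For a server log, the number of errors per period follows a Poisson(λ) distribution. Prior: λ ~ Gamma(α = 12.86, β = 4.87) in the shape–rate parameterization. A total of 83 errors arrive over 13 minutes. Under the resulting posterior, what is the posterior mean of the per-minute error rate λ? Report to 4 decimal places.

5.3643

With a Gamma(shape α, rate β) prior, the Poisson likelihood is conjugate: the posterior is Gamma(α + ΣXᵢ, β + n).
Posterior: Gamma(α+S, β+n) = Gamma(12.86+83, 4.87+13) = Gamma(95.86, 17.87).
Posterior mean = α/β = 95.86/17.87 = 5.3643.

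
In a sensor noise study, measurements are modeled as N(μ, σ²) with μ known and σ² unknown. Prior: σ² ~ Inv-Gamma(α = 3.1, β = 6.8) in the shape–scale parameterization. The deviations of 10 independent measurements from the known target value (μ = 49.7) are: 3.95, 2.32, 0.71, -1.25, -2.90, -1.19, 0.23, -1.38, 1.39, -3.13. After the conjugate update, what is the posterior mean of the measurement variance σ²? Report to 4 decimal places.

4.2369

With known mean μ and an Inverse-Gamma(α, β) prior on σ², the Normal likelihood is conjugate: posterior is Inv-Gamma(α + n/2, β + Σ(xᵢ−μ)²/2).
Σ(xᵢ−μ)² = (3.95)² + (2.32)² + (0.71)² + (-1.25)² + (-2.90)² + (-1.19)² + (0.23)² + (-1.38)² + (1.39)² + (-3.13)² = 46.5639.
Posterior: Inv-Gamma(3.1 + 10/2, 6.8 + 46.5639/2) = Inv-Gamma(8.10, 30.08195).
E[σ²|data] = β/(α−1) = 30.08195/7.10 = 4.2369.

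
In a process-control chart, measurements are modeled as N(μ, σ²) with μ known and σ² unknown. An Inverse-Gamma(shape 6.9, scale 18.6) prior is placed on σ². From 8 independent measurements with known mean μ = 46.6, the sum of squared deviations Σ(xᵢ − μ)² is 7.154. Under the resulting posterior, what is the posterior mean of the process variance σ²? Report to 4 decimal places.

2.2401

With known mean μ and an Inverse-Gamma(α, β) prior on σ², the Normal likelihood is conjugate: posterior is Inv-Gamma(α + n/2, β + Σ(xᵢ−μ)²/2).
Posterior: Inv-Gamma(6.9 + 8/2, 18.6 + 7.154/2) = Inv-Gamma(10.90, 22.1770).
E[σ²|data] = β/(α−1) = 22.1770/9.90 = 2.2401.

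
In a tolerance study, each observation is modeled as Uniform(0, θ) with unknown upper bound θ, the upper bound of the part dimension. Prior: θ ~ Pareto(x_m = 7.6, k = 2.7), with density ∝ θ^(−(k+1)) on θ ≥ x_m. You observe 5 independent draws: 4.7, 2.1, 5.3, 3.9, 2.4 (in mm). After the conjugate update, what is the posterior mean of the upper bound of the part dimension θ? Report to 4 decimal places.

A Pareto(scale x_m, shape k) prior on the upper bound θ of Uniform(0, θ) is conjugate: posterior is Pareto(max(x_m, max xᵢ), k + n).
Sample maximum = 5.3; prior scale x_m = 7.6 → posterior scale = max = 7.6.
Posterior shape = 2.7 + 5 = 7.7.
E[θ|data] = k·x_m/(k−1) = 7.7·7.6/6.7 = 8.7343.

8.7343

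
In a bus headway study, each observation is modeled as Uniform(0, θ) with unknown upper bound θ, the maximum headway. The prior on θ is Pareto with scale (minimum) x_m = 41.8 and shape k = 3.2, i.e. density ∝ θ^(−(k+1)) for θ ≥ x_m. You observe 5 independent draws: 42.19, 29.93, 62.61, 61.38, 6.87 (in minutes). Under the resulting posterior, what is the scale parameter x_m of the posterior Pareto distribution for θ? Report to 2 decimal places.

62.61

A Pareto(scale x_m, shape k) prior on the upper bound θ of Uniform(0, θ) is conjugate: posterior is Pareto(max(x_m, max xᵢ), k + n).
Sample maximum = 62.61; prior scale x_m = 41.8 → posterior scale = max = 62.61.
Posterior shape = 3.2 + 5 = 8.2.
Posterior scale x_m = 62.61.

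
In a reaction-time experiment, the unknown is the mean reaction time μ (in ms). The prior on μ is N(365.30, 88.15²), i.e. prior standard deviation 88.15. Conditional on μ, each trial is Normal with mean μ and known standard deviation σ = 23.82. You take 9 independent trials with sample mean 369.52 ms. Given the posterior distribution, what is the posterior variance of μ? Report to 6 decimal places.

62.536226

For Normal data with known variance σ², a Normal(μ₀, σ₀²) prior on μ is conjugate. Posterior precision = 1/σ₀² + n/σ²; posterior mean is the precision-weighted average of μ₀ and x̄.
σ₀² = 88.15² = 7770.4225, σ² = 23.82² = 567.3924; σ² + n·σ₀² = 567.3924 + 9·7770.4225 = 70501.1949.
Posterior precision = 1/σ₀² + n/σ² = 1/7770.4225 + 9/567.3924 = (σ² + n·σ₀²)/(σ₀²σ²) = 70501.1949/(7770.4225·567.3924); posterior variance σₙ² = σ₀²σ²/(σ² + n·σ₀²) = 7770.4225·567.3924/70501.1949 = 62.536226.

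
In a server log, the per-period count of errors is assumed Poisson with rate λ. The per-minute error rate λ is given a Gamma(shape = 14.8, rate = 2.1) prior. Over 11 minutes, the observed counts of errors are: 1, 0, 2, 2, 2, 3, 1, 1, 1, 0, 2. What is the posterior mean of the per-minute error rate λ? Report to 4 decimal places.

2.2748

With a Gamma(shape α, rate β) prior, the Poisson likelihood is conjugate: the posterior is Gamma(α + ΣXᵢ, β + n).
Sum of counts S = 15 over n = 11 minutes.
Posterior: Gamma(α+S, β+n) = Gamma(14.8+15, 2.1+11) = Gamma(29.8, 13.1).
Posterior mean = α/β = 29.8/13.1 = 2.2748.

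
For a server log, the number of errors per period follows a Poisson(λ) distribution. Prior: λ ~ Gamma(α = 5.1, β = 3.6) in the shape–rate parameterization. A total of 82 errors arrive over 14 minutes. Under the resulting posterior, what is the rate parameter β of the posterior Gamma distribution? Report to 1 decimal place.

With a Gamma(shape α, rate β) prior, the Poisson likelihood is conjugate: the posterior is Gamma(α + ΣXᵢ, β + n).
Posterior: Gamma(α+S, β+n) = Gamma(5.1+82, 3.6+14) = Gamma(87.1, 17.6).
Posterior β = 17.6.

17.6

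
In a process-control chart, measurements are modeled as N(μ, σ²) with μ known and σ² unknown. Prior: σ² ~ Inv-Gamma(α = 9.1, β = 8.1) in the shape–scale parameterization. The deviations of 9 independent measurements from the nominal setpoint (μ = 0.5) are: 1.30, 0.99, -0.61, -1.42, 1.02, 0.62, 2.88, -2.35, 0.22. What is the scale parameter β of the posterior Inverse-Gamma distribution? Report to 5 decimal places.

With known mean μ and an Inverse-Gamma(α, β) prior on σ², the Normal likelihood is conjugate: posterior is Inv-Gamma(α + n/2, β + Σ(xᵢ−μ)²/2).
Σ(xᵢ−μ)² = (1.30)² + (0.99)² + (-0.61)² + (-1.42)² + (1.02)² + (0.62)² + (2.88)² + (-2.35)² + (0.22)² = 20.3487.
Posterior: Inv-Gamma(9.1 + 9/2, 8.1 + 20.3487/2) = Inv-Gamma(13.60, 18.27435).
Posterior β = 18.27435.

18.27435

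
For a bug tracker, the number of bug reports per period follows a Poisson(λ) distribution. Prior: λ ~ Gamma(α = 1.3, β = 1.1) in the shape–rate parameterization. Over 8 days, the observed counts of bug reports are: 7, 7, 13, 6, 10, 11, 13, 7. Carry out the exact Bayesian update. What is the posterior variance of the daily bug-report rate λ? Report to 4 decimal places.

With a Gamma(shape α, rate β) prior, the Poisson likelihood is conjugate: the posterior is Gamma(α + ΣXᵢ, β + n).
Sum of counts S = 74 over n = 8 days.
Posterior: Gamma(α+S, β+n) = Gamma(1.3+74, 1.1+8) = Gamma(75.3, 9.1).
Var = α/β² = 75.3/9.1² = 0.9093.

0.9093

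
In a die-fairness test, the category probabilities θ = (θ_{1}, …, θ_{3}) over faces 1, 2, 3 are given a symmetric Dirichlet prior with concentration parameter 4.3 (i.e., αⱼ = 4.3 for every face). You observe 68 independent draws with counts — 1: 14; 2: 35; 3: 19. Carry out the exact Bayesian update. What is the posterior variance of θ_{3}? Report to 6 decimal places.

0.002504

The Dirichlet prior is conjugate to the Multinomial likelihood: each posterior αⱼ = prior αⱼ + observed count nⱼ.
Posterior concentration: (18.3, 39.3, 23.3), total = 80.9.
Var[θ_j] = α_j(Σα−α_j)/((Σα)²(Σα+1)) = 23.3·57.6/(80.9²·81.9) = 0.002504.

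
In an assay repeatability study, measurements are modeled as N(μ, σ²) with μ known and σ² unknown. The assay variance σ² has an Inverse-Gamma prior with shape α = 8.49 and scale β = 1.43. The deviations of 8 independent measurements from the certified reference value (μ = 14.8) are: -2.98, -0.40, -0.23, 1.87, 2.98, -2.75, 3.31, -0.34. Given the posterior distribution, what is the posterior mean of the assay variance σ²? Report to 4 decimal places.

1.8697

With known mean μ and an Inverse-Gamma(α, β) prior on σ², the Normal likelihood is conjugate: posterior is Inv-Gamma(α + n/2, β + Σ(xᵢ−μ)²/2).
Σ(xᵢ−μ)² = (-2.98)² + (-0.40)² + (-0.23)² + (1.87)² + (2.98)² + (-2.75)² + (3.31)² + (-0.34)² = 40.1048.
Posterior: Inv-Gamma(8.49 + 8/2, 1.43 + 40.1048/2) = Inv-Gamma(12.49, 21.48240).
E[σ²|data] = β/(α−1) = 21.48240/11.49 = 1.8697.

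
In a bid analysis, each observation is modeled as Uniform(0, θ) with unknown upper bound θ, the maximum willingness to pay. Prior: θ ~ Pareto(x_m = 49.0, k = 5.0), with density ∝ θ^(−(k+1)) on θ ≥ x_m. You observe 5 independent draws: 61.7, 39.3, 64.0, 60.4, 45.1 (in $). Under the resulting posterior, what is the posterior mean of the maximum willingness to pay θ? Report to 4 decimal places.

A Pareto(scale x_m, shape k) prior on the upper bound θ of Uniform(0, θ) is conjugate: posterior is Pareto(max(x_m, max xᵢ), k + n).
Sample maximum = 64.0; prior scale x_m = 49.0 → posterior scale = max = 64.0.
Posterior shape = 5.0 + 5 = 10.0.
E[θ|data] = k·x_m/(k−1) = 10.0·64.0/9.0 = 71.1111.

71.1111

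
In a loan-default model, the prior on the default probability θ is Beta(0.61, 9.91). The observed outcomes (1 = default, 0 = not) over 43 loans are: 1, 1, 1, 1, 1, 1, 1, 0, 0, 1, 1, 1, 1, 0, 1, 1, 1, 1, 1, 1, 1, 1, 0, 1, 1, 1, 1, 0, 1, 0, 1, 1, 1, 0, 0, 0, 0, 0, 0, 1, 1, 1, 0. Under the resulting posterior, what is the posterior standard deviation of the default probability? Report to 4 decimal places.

The Beta prior is conjugate to a Binomial/Bernoulli likelihood; the update adds successes to α and failures to β.
Posterior: Beta(α+k, β+n−k) = Beta(0.61+30, 9.91+13) = Beta(30.61, 22.91).
Var = αβ/((α+β)²(α+β+1)) = 30.61·22.91/(53.52²·54.52) = 0.00449056; SD = √0.00449056 = 0.0670.

0.0670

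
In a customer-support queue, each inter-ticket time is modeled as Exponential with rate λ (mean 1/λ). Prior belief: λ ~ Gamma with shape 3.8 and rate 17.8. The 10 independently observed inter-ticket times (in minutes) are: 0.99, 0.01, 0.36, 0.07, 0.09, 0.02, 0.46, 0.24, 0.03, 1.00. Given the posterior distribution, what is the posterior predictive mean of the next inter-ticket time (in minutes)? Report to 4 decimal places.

1.6461

With a Gamma(shape α, rate β) prior on the exponential rate λ, the posterior after n observations with total T = Σxᵢ is Gamma(α+n, β+T).
Sum of observations T = 3.27 minutes; n = 10.
Posterior: Gamma(3.8+10, 17.8+3.27) = Gamma(13.8, 21.07).
The predictive distribution for the next observation is Lomax; its mean is β/(α−1) = 21.07/12.8 = 1.6461.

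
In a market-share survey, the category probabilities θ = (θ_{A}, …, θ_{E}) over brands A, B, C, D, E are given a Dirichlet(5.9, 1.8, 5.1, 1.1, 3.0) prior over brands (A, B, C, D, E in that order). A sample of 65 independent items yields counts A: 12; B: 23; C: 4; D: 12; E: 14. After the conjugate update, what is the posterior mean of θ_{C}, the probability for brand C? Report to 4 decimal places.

0.1111

The Dirichlet prior is conjugate to the Multinomial likelihood: each posterior αⱼ = prior αⱼ + observed count nⱼ.
Posterior concentration: (17.9, 24.8, 9.1, 13.1, 17.0), total = 81.9.
E[θ_{C}|data] = α_{C}/Σα = 9.1/81.9 = 0.1111.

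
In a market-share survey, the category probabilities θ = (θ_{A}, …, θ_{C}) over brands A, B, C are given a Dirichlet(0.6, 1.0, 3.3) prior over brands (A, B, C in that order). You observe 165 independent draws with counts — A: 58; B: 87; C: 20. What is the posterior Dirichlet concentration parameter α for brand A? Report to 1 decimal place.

58.6

The Dirichlet prior is conjugate to the Multinomial likelihood: each posterior αⱼ = prior αⱼ + observed count nⱼ.
Posterior concentration: (58.6, 88.0, 23.3), total = 169.9.
α_{A} = 0.6 + 58 = 58.6.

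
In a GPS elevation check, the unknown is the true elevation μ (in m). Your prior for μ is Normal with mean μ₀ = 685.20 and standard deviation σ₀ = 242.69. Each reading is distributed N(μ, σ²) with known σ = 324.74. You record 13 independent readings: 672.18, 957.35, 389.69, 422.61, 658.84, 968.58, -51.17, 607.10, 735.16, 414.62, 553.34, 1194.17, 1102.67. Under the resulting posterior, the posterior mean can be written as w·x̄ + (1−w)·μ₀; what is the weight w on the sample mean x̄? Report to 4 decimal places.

0.8789

For Normal data with known variance σ², a Normal(μ₀, σ₀²) prior on μ is conjugate. Posterior precision = 1/σ₀² + n/σ²; posterior mean is the precision-weighted average of μ₀ and x̄.
σ₀² = 242.69² = 58898.4361, σ² = 324.74² = 105456.0676. Prior precision 1/σ₀² = 1/58898.4361; data precision n/σ² = 13/105456.0676.
w = (n/σ²)/(1/σ₀² + n/σ²) = n·σ₀²/(σ² + n·σ₀²) = 13·58898.4361/(105456.0676 + 13·58898.4361) = 765679.6693/871135.7369 = 0.8789.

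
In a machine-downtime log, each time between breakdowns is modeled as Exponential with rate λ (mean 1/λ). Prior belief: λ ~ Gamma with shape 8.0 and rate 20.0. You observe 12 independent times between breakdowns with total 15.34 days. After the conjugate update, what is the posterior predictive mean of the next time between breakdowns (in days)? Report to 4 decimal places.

With a Gamma(shape α, rate β) prior on the exponential rate λ, the posterior after n observations with total T = Σxᵢ is Gamma(α+n, β+T).
Posterior: Gamma(8.0+12, 20.0+15.34) = Gamma(20.0, 35.34).
The predictive distribution for the next observation is Lomax; its mean is β/(α−1) = 35.34/19.0 = 1.8600.

1.8600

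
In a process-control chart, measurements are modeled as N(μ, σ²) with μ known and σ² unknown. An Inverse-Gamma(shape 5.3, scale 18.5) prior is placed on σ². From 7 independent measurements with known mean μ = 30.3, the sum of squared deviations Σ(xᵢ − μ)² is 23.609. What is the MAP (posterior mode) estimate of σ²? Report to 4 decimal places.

3.0923

With known mean μ and an Inverse-Gamma(α, β) prior on σ², the Normal likelihood is conjugate: posterior is Inv-Gamma(α + n/2, β + Σ(xᵢ−μ)²/2).
Posterior: Inv-Gamma(5.3 + 7/2, 18.5 + 23.609/2) = Inv-Gamma(8.80, 30.3045).
Mode = β/(α+1) = 30.3045/9.80 = 3.0923.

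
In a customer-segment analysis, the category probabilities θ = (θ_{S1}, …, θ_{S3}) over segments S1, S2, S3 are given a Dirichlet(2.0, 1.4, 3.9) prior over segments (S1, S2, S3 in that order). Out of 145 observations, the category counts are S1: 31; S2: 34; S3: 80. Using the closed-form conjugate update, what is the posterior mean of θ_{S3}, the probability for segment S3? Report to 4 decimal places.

0.5509

The Dirichlet prior is conjugate to the Multinomial likelihood: each posterior αⱼ = prior αⱼ + observed count nⱼ.
Posterior concentration: (33.0, 35.4, 83.9), total = 152.3.
E[θ_{S3}|data] = α_{S3}/Σα = 83.9/152.3 = 0.5509.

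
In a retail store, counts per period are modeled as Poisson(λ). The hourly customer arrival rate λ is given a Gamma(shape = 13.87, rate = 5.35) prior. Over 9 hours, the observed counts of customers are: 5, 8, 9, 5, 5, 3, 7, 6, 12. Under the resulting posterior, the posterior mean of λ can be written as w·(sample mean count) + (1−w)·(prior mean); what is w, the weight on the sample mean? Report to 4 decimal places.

With a Gamma(shape α, rate β) prior, the Poisson likelihood is conjugate: the posterior is Gamma(α + ΣXᵢ, β + n).
Posterior mean = (α₀+S)/(β₀+n) = [n/(β₀+n)]·(S/n) + [β₀/(β₀+n)]·(α₀/β₀), so only n and β₀ enter the weight.
Weight on data w = n/(β₀+n) = 9/(5.35+9) = 9/14.35 = 0.6272.

0.6272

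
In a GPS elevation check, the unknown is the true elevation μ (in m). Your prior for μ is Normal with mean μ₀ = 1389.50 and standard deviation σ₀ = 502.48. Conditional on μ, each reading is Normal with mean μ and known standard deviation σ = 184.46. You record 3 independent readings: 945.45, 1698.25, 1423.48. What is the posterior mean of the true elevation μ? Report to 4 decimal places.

1357.1786

For Normal data with known variance σ², a Normal(μ₀, σ₀²) prior on μ is conjugate. Posterior precision = 1/σ₀² + n/σ²; posterior mean is the precision-weighted average of μ₀ and x̄.
Σxᵢ = 945.45 + 1698.25 + 1423.48 = 4067.18, so n·x̄ = 4067.18.
σ₀² = 502.48² = 252486.1504, σ² = 184.46² = 34025.4916; σ² + n·σ₀² = 34025.4916 + 3·252486.1504 = 791483.9428.
Posterior mean = (μ₀/σ₀² + n·x̄/σ²)/(1/σ₀² + n/σ²) = (σ²·μ₀ + σ₀²·n·x̄)/(σ² + n·σ₀²) = (34025.4916·1389.50 + 252486.1504·4067.18)/791483.9428 = 1074185041.762072/791483.9428 = 1357.1786.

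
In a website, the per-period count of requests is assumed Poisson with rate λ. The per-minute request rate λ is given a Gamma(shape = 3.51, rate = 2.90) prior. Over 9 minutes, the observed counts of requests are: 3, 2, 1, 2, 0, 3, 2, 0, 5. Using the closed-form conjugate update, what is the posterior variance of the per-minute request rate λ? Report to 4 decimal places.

With a Gamma(shape α, rate β) prior, the Poisson likelihood is conjugate: the posterior is Gamma(α + ΣXᵢ, β + n).
Sum of counts S = 18 over n = 9 minutes.
Posterior: Gamma(α+S, β+n) = Gamma(3.51+18, 2.90+9) = Gamma(21.51, 11.90).
Var = α/β² = 21.51/11.90² = 0.1519.

0.1519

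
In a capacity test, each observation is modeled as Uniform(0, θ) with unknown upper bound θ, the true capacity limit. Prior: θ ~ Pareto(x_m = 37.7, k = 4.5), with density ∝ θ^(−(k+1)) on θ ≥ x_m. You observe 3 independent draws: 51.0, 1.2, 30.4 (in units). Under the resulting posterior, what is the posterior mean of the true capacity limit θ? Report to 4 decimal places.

58.8462

A Pareto(scale x_m, shape k) prior on the upper bound θ of Uniform(0, θ) is conjugate: posterior is Pareto(max(x_m, max xᵢ), k + n).
Sample maximum = 51.0; prior scale x_m = 37.7 → posterior scale = max = 51.0.
Posterior shape = 4.5 + 3 = 7.5.
E[θ|data] = k·x_m/(k−1) = 7.5·51.0/6.5 = 58.8462.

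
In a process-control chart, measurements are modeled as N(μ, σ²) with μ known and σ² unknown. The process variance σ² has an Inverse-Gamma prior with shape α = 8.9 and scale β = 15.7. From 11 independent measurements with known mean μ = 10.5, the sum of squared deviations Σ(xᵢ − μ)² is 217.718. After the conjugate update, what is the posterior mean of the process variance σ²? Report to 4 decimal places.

With known mean μ and an Inverse-Gamma(α, β) prior on σ², the Normal likelihood is conjugate: posterior is Inv-Gamma(α + n/2, β + Σ(xᵢ−μ)²/2).
Posterior: Inv-Gamma(8.9 + 11/2, 15.7 + 217.718/2) = Inv-Gamma(14.40, 124.5590).
E[σ²|data] = β/(α−1) = 124.5590/13.40 = 9.2954.

9.2954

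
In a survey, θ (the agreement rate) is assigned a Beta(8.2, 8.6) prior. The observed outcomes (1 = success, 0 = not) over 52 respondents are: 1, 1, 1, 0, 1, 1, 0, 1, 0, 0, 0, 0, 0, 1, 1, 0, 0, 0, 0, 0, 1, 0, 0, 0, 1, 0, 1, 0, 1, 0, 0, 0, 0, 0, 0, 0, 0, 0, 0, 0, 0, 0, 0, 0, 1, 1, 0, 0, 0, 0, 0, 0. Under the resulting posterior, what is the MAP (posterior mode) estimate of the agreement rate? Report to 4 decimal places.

0.3174

The Beta prior is conjugate to a Binomial/Bernoulli likelihood; the update adds successes to α and failures to β.
Posterior: Beta(α+k, β+n−k) = Beta(8.2+14, 8.6+38) = Beta(22.2, 46.6).
Mode of Beta(a,b) for a,b>1 is (a−1)/(a+b−2) = 21.2/66.8 = 0.3174.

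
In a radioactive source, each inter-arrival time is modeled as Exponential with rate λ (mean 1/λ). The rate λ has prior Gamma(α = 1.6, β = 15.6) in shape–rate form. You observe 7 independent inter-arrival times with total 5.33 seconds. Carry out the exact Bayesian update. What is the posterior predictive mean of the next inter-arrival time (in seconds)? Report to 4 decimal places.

With a Gamma(shape α, rate β) prior on the exponential rate λ, the posterior after n observations with total T = Σxᵢ is Gamma(α+n, β+T).
Posterior: Gamma(1.6+7, 15.6+5.33) = Gamma(8.6, 20.93).
The predictive distribution for the next observation is Lomax; its mean is β/(α−1) = 20.93/7.6 = 2.7539.

2.7539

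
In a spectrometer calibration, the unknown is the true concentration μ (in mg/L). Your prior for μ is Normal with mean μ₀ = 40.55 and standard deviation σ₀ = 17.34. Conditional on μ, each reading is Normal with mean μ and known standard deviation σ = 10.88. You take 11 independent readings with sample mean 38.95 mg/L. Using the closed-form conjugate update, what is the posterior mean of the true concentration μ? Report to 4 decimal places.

For Normal data with known variance σ², a Normal(μ₀, σ₀²) prior on μ is conjugate. Posterior precision = 1/σ₀² + n/σ²; posterior mean is the precision-weighted average of μ₀ and x̄.
n·x̄ = 11·38.95 = 428.45.
σ₀² = 17.34² = 300.6756, σ² = 10.88² = 118.3744; σ² + n·σ₀² = 118.3744 + 11·300.6756 = 3425.806.
Posterior mean = (μ₀/σ₀² + n·x̄/σ²)/(1/σ₀² + n/σ²) = (σ²·μ₀ + σ₀²·n·x̄)/(σ² + n·σ₀²) = (118.3744·40.55 + 300.6756·428.45)/3425.806 = 133624.54274/3425.806 = 39.0053.

39.0053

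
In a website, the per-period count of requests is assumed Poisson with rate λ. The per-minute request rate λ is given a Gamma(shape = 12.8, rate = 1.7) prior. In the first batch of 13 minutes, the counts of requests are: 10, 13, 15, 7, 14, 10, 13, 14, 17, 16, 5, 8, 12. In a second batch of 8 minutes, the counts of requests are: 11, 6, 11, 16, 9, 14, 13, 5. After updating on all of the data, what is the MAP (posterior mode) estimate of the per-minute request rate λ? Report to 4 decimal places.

With a Gamma(shape α, rate β) prior, the Poisson likelihood is conjugate: the posterior is Gamma(α + ΣXᵢ, β + n).
Batch 1: sum of counts S = 154 over n = 13 minutes.
After batch 1: Gamma(α+S, β+n) = Gamma(12.8+154, 1.7+13) = Gamma(166.8, 14.7).
Batch 2: sum of counts S = 85 over n = 8 minutes.
After batch 2: Gamma(α+S, β+n) = Gamma(166.8+85, 14.7+8) = Gamma(251.8, 22.7).
Mode of Gamma(α,β) for α≥1 is (α−1)/β = 250.8/22.7 = 11.0485.

11.0485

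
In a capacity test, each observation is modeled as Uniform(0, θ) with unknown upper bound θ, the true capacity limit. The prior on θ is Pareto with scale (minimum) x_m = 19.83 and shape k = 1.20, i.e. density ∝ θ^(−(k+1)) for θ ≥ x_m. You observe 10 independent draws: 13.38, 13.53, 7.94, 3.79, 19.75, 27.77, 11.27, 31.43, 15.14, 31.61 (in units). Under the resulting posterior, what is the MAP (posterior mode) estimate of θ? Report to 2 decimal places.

A Pareto(scale x_m, shape k) prior on the upper bound θ of Uniform(0, θ) is conjugate: posterior is Pareto(max(x_m, max xᵢ), k + n).
Sample maximum = 31.61; prior scale x_m = 19.83 → posterior scale = max = 31.61.
Posterior shape = 1.20 + 10 = 11.20.
The Pareto density is decreasing on [x_m, ∞), so the mode is x_m = 31.61.

31.61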